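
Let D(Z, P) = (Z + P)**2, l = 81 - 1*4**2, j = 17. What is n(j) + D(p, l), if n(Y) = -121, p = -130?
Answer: 4104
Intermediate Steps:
l = 65 (l = 81 - 1*16 = 81 - 16 = 65)
D(Z, P) = (P + Z)**2
n(j) + D(p, l) = -121 + (65 - 130)**2 = -121 + (-65)**2 = -121 + 4225 = 4104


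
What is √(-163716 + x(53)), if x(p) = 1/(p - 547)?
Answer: I*√39952598270/494 ≈ 404.62*I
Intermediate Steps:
x(p) = 1/(-547 + p)
√(-163716 + x(53)) = √(-163716 + 1/(-547 + 53)) = √(-163716 + 1/(-494)) = √(-163716 - 1/494) = √(-80875705/494) = I*√39952598270/494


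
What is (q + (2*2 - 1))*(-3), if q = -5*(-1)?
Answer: -24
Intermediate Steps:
q = 5
(q + (2*2 - 1))*(-3) = (5 + (2*2 - 1))*(-3) = (5 + (4 - 1))*(-3) = (5 + 3)*(-3) = 8*(-3) = -24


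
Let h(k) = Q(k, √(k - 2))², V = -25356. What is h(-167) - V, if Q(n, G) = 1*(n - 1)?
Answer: 53580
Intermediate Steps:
Q(n, G) = -1 + n (Q(n, G) = 1*(-1 + n) = -1 + n)
h(k) = (-1 + k)²
h(-167) - V = (-1 - 167)² - 1*(-25356) = (-168)² + 25356 = 28224 + 25356 = 53580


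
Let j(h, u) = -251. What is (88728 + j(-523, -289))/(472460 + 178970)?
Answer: 88477/651430 ≈ 0.13582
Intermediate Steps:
(88728 + j(-523, -289))/(472460 + 178970) = (88728 - 251)/(472460 + 178970) = 88477/651430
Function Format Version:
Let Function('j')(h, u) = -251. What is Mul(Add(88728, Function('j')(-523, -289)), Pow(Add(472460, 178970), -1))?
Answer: Rational(88477, 651430) ≈ 0.13582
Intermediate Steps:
Mul(Add(88728, Function('j')(-523, -289)), Pow(Add(472460, 178970), -1)) = Mul(Add(88728, -251), Pow(Add(472460, 178970), -1)) = Mul(88477, Pow(651430, -1)) = Mul(88477, Rational(1, 651430)) = Rational(88477, 651430)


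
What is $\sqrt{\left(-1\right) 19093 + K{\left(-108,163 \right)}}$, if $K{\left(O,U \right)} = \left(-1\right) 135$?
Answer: $2 i \sqrt{4807} \approx 138.67 i$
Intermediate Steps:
$K{\left(O,U \right)} = -135$
$\sqrt{\left(-1\right) 19093 + K{\left(-108,163 \right)}} = \sqrt{\left(-1\right) 19093 - 135} = \sqrt{-19093 - 135} = \sqrt{-19228} = 2 i \sqrt{4807}$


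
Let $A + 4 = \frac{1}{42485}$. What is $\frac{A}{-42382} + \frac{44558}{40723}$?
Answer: $\frac{80238022698557}{73325804072210} \approx 1.0943$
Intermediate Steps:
$A = - \frac{169939}{42485}$ ($A = -4 + \frac{1}{42485} = - \frac{169939}{42485} \approx -4.0$)
$\frac{A}{-42382} + \frac{44558}{40723} = - \frac{169939}{42485 \left(-42382\right)} + \frac{44558}{40723} = \left(- \frac{169939}{42485}\right) \left(- \frac{1}{42382}\right) + 44558 \cdot \frac{1}{40723} = \frac{169939}{1800599270} + \frac{44558}{40723} = \frac{80238022698557}{73325804072210}$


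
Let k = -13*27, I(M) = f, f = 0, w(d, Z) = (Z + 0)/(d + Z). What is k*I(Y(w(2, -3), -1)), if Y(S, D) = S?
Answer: 0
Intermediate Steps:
w(d, Z) = Z/(Z + d)
I(M) = 0
k = -351
k*I(Y(w(2, -3), -1)) = -351*0 = 0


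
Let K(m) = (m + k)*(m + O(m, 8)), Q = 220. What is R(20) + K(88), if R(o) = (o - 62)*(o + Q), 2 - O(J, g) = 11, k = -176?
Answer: -17032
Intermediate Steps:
O(J, g) = -9 (O(J, g) = 2 - 1*11 = 2 - 11 = -9)
K(m) = (-176 + m)*(-9 + m) (K(m) = (m - 176)*(m - 9) = (-176 + m)*(-9 + m))
R(o) = (-62 + o)*(220 + o) (R(o) = (o - 62)*(o + 220) = (-62 + o)*(220 + o))
R(20) + K(88) = (-13640 + 20**2 + 158*20) + (1584 + 88**2 - 185*88) = (-13640 + 400 + 3160) + (1584 + 7744 - 16280) = -10080 - 6952 = -17032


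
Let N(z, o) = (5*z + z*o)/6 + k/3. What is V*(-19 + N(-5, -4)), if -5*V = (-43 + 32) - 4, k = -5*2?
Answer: -139/2 ≈ -69.500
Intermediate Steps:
k = -10
V = 3 (V = -((-43 + 32) - 4)/5 = -(-11 - 4)/5 = -1/5*(-15) = 3)
N(z, o) = -10/3 + 5*z/6 + o*z/6 (N(z, o) = (5*z + z*o)/6 - 10/3 = (5*z + o*z)*(1/6) - 10*1/3 = (5*z/6 + o*z/6) - 10/3 = -10/3 + 5*z/6 + o*z/6)
V*(-19 + N(-5, -4)) = 3*(-19 + (-10/3 + (5/6)*(-5) + (1/6)*(-4)*(-5))) = 3*(-19 + (-10/3 - 25/6 + 10/3)) = 3*(-19 - 25/6) = 3*(-139/6) = -139/2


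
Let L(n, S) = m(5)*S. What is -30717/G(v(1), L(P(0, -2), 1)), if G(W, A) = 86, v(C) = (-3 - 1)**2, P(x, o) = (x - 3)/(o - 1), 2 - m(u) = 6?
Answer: -30717/86 ≈ -357.17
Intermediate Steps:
m(u) = -4 (m(u) = 2 - 1*6 = 2 - 6 = -4)
P(x, o) = (-3 + x)/(-1 + o)
L(n, S) = -4*S
v(C) = 16 (v(C) = (-4)**2 = 16)
-30717/G(v(1), L(P(0, -2), 1)) = -30717/86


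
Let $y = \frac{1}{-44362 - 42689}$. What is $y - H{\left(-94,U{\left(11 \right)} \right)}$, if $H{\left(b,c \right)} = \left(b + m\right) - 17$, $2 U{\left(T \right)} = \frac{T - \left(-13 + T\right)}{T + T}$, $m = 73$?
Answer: $\frac{3307937}{87051} \approx 38.0$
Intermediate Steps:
$U{\left(T \right)} = \frac{13}{4 T}$ ($U{\left(T \right)} = \frac{\left(T - \left(-13 + T\right)\right) \frac{1}{T + T}}{2} = \frac{13 \frac{1}{2 T}}{2} = \frac{\frac{13}{2} \frac{1}{T}}{2} = \frac{13}{4 T}$)
$H{\left(b,c \right)} = 56 + b$ ($H{\left(b,c \right)} = \left(b + 73\right) - 17 = \left(73 + b\right) - 17 = 56 + b$)
$y = - \frac{1}{87051}$ ($y = \frac{1}{-87051} = - \frac{1}{87051} \approx -1.1488 \cdot 10^{-5}$)
$y - H{\left(-94,U{\left(11 \right)} \right)} = - \frac{1}{87051} - \left(56 - 94\right) = - \frac{1}{87051} - -38 = - \frac{1}{87051} + 38 = \frac{3307937}{87051}$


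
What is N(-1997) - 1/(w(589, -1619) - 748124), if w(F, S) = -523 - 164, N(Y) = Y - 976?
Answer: -2226215102/748811 ≈ -2973.0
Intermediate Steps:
N(Y) = -976 + Y
w(F, S) = -687
N(-1997) - 1/(w(589, -1619) - 748124) = (-976 - 1997) - 1/(-687 - 748124) = -2973 - 1/(-748811) = -2973 - 1*(-1/748811) = -2973 + 1/748811 = -2226215102/748811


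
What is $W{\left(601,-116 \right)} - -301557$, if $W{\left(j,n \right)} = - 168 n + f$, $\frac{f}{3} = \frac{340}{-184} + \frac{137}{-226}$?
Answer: $\frac{834376821}{2599} \approx 3.2104 \cdot 10^{5}$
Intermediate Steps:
$f = - \frac{19134}{2599}$ ($f = 3 \left(\frac{340}{-184} + \frac{137}{-226}\right) = 3 \left(340 \left(- \frac{1}{184}\right) + 137 \left(- \frac{1}{226}\right)\right) = 3 \left(- \frac{85}{46} - \frac{137}{226}\right) = 3 \left(- \frac{6378}{2599}\right) = - \frac{19134}{2599} \approx -7.3621$)
$W{\left(j,n \right)} = - \frac{19134}{2599} - 168 n$ ($W{\left(j,n \right)} = - 168 n - \frac{19134}{2599} = - \frac{19134}{2599} - 168 n$)
$W{\left(601,-116 \right)} - -301557 = \left(- \frac{19134}{2599} - -19488\right) - -301557 = \left(- \frac{19134}{2599} + 19488\right) + 301557 = \frac{50630178}{2599} + 301557 = \frac{834376821}{2599}$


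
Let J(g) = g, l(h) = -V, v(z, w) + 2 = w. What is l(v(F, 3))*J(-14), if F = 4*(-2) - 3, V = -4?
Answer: -56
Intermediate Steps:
F = -11 (F = -8 - 3 = -11)
v(z, w) = -2 + w
l(h) = 4 (l(h) = -1*(-4) = 4)
l(v(F, 3))*J(-14) = 4*(-14) = -56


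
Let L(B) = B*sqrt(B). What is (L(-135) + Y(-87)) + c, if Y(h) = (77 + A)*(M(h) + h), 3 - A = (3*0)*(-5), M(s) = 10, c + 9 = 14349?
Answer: 8180 - 405*I*sqrt(15) ≈ 8180.0 - 1568.6*I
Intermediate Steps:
c = 14340 (c = -9 + 14349 = 14340)
L(B) = B**(3/2)
A = 3 (A = 3 - 3*0*(-5) = 3 - 0*(-5) = 3 - 1*0 = 3 + 0 = 3)
Y(h) = 800 + 80*h (Y(h) = (77 + 3)*(10 + h) = 80*(10 + h) = 800 + 80*h)
(L(-135) + Y(-87)) + c = ((-135)**(3/2) + (800 + 80*(-87))) + 14340 = (-405*I*sqrt(15) + (800 - 6960)) + 14340 = (-405*I*sqrt(15) - 6160) + 14340 = (-6160 - 405*I*sqrt(15)) + 14340 = 8180 - 405*I*sqrt(15)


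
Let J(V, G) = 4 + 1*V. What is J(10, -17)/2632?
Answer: 1/188 ≈ 0.0053191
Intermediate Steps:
J(V, G) = 4 + V
J(10, -17)/2632 = (4 + 10)/2632 = 14*(1/2632) = 1/188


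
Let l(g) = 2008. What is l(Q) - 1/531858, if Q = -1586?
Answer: 1067970863/531858 ≈ 2008.0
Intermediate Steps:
l(Q) - 1/531858 = 2008 - 1/531858 = 1067970863/531858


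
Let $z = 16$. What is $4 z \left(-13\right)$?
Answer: $-832$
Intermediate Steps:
$4 z \left(-13\right) = 4 \cdot 16 \left(-13\right) = 64 \left(-13\right) = -832$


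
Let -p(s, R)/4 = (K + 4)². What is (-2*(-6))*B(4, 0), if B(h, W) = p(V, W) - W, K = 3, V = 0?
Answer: -2352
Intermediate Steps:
p(s, R) = -196 (p(s, R) = -4*(3 + 4)² = -4*7² = -4*49 = -196)
B(h, W) = -196 - W
(-2*(-6))*B(4, 0) = (-2*(-6))*(-196 - 1*0) = 12*(-196 + 0) = 12*(-196) = -2352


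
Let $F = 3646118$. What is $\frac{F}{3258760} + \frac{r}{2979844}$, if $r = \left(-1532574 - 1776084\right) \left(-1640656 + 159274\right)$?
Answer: $\frac{285222371913942217}{173403507740} \approx 1.6448 \cdot 10^{6}$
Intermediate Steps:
$r = 4901386405356$ ($r = \left(-3308658\right) \left(-1481382\right) = 4901386405356$)
$\frac{F}{3258760} + \frac{r}{2979844} = \frac{3646118}{3258760} + \frac{4901386405356}{2979844} = 3646118 \cdot \frac{1}{3258760} + 4901386405356 \cdot \frac{1}{2979844} = \frac{1823059}{1629380} + \frac{175049514477}{106423} = \frac{285222371913942217}{173403507740}$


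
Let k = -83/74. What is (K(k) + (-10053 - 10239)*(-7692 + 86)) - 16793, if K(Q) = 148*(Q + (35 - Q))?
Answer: 154329339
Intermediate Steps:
k = -83/74 (k = -83*1/74 = -83/74 ≈ -1.1216)
K(Q) = 5180 (K(Q) = 148*35 = 5180)
(K(k) + (-10053 - 10239)*(-7692 + 86)) - 16793 = (5180 + (-10053 - 10239)*(-7692 + 86)) - 16793 = (5180 - 20292*(-7606)) - 16793 = (5180 + 154340952) - 16793 = 154346132 - 16793 = 154329339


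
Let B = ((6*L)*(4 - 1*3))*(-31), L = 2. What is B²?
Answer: 138384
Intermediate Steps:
B = -372 (B = ((6*2)*(4 - 1*3))*(-31) = (12*(4 - 3))*(-31) = (12*1)*(-31) = 12*(-31) = -372)
B² = (-372)² = 138384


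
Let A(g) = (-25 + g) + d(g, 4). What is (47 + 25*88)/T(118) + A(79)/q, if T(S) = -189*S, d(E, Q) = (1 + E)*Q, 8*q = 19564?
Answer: 271039/5194242 ≈ 0.052181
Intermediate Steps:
q = 4891/2 (q = (⅛)*19564 = 4891/2 ≈ 2445.5)
d(E, Q) = Q*(1 + E)
A(g) = -21 + 5*g (A(g) = (-25 + g) + 4*(1 + g) = (-25 + g) + (4 + 4*g) = -21 + 5*g)
(47 + 25*88)/T(118) + A(79)/q = (47 + 25*88)/((-189*118)) + (-21 + 5*79)/(4891/2) = (47 + 2200)/(-22302) + (-21 + 395)*(2/4891) = 2247*(-1/22302) + 374*(2/4891) = -107/1062 + 748/4891 = 271039/5194242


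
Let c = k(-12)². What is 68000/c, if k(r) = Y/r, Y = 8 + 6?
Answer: 2448000/49 ≈ 49959.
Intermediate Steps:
Y = 14
k(r) = 14/r
c = 49/36 (c = (14/(-12))² = (14*(-1/12))² = (-7/6)² = 49/36 ≈ 1.3611)
68000/c = 68000/(49/36) = 68000*(36/49) = 2448000/49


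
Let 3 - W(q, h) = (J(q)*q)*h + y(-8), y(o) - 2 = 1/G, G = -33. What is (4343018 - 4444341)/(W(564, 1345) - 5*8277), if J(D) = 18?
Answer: 3343659/451962191 ≈ 0.0073981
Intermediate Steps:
y(o) = 65/33 (y(o) = 2 + 1/(-33) = 2 - 1/33 = 65/33)
W(q, h) = 34/33 - 18*h*q (W(q, h) = 3 - ((18*q)*h + 65/33) = 3 - (18*h*q + 65/33) = 3 - (65/33 + 18*h*q) = 3 + (-65/33 - 18*h*q) = 34/33 - 18*h*q)
(4343018 - 4444341)/(W(564, 1345) - 5*8277) = (4343018 - 4444341)/((34/33 - 18*1345*564) - 5*8277) = -101323/((34/33 - 13654440) - 41385) = -101323/(-450596486/33 - 41385) = -101323/(-451962191/33) = -101323*(-33/451962191) = 3343659/451962191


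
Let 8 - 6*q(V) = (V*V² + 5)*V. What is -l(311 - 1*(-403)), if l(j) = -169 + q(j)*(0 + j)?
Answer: 30927143856351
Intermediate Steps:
q(V) = 4/3 - V*(5 + V³)/6 (q(V) = 4/3 - (V*V² + 5)*V/6 = 4/3 - (V³ + 5)*V/6 = 4/3 - (5 + V³)*V/6 = 4/3 - V*(5 + V³)/6)
l(j) = -169 + j*(4/3 - 5*j/6 - j⁴/6) (l(j) = -169 + (4/3 - 5*j/6 - j⁴/6)*(0 + j) = -169 + (4/3 - 5*j/6 - j⁴/6)*j = -169 + j*(4/3 - 5*j/6 - j⁴/6))
-l(311 - 1*(-403)) = -(-169 - (311 - 1*(-403))*(-8 + (311 - 1*(-403))⁴ + 5*(311 - 1*(-403)))/6) = -(-169 - (311 + 403)*(-8 + (311 + 403)⁴ + 5*(311 + 403))/6) = -(-169 - ⅙*714*(-8 + 714⁴ + 5*714)) = -(-169 - ⅙*714*(-8 + 259891961616 + 3570)) = -(-169 - ⅙*714*259891965178) = -(-169 - 30927143856182) = -1*(-30927143856351) = 30927143856351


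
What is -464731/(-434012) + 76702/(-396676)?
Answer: 37764511433/43040536028 ≈ 0.87742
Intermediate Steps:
-464731/(-434012) + 76702/(-396676) = -464731*(-1/434012) + 76702*(-1/396676) = 464731/434012 - 38351/198338 = 37764511433/43040536028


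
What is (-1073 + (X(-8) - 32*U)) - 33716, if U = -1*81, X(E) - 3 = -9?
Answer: -32203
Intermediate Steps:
X(E) = -6 (X(E) = 3 - 9 = -6)
U = -81
(-1073 + (X(-8) - 32*U)) - 33716 = (-1073 + (-6 - 32*(-81))) - 33716 = (-1073 + (-6 + 2592)) - 33716 = (-1073 + 2586) - 33716 = 1513 - 33716 = -32203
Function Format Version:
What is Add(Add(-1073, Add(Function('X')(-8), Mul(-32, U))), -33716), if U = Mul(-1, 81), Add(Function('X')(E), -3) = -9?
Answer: -32203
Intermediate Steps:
Function('X')(E) = -6 (Function('X')(E) = Add(3, -9) = -6)
U = -81
Add(Add(-1073, Add(Function('X')(-8), Mul(-32, U))), -33716) = Add(Add(-1073, Add(-6, Mul(-32, -81))), -33716) = Add(Add(-1073, Add(-6, 2592)), -33716) = Add(Add(-1073, 2586), -33716) = Add(1513, -33716) = -32203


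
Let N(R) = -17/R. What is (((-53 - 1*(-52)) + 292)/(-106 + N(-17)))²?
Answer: 9409/1225 ≈ 7.6808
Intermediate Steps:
(((-53 - 1*(-52)) + 292)/(-106 + N(-17)))² = (((-53 - 1*(-52)) + 292)/(-106 - 17/(-17)))² = (((-53 + 52) + 292)/(-106 - 17*(-1/17)))² = ((-1 + 292)/(-106 + 1))² = (291/(-105))² = (291*(-1/105))² = (-97/35)² = 9409/1225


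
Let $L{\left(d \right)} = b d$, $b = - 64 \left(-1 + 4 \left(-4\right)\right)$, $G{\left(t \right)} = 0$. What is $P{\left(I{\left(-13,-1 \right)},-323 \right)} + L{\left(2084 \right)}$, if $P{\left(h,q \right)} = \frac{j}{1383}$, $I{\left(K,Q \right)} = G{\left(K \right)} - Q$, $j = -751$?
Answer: $\frac{3135802385}{1383} \approx 2.2674 \cdot 10^{6}$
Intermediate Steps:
$b = 1088$ ($b = - 64 \left(-1 - 16\right) = \left(-64\right) \left(-17\right) = 1088$)
$I{\left(K,Q \right)} = - Q$ ($I{\left(K,Q \right)} = 0 - Q = - Q$)
$P{\left(h,q \right)} = - \frac{751}{1383}$
$L{\left(d \right)} = 1088 d$
$P{\left(I{\left(-13,-1 \right)},-323 \right)} + L{\left(2084 \right)} = - \frac{751}{1383} + 1088 \cdot 2084 = - \frac{751}{1383} + 2267392 = \frac{3135802385}{1383}$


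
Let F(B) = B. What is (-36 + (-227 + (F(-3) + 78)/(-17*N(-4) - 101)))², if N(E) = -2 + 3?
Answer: 967769881/13924 ≈ 69504.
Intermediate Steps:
N(E) = 1
(-36 + (-227 + (F(-3) + 78)/(-17*N(-4) - 101)))² = (-36 + (-227 + (-3 + 78)/(-17*1 - 101)))² = (-36 + (-227 + 75/(-17 - 101)))² = (-36 + (-227 + 75/(-118)))² = (-36 + (-227 + 75*(-1/118)))² = (-36 + (-227 - 75/118))² = (-36 - 26861/118)² = (-31109/118)² = 967769881/13924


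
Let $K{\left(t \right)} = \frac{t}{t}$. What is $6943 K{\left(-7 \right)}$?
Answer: $6943$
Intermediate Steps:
$K{\left(t \right)} = 1$
$6943 K{\left(-7 \right)} = 6943 \cdot 1 = 6943$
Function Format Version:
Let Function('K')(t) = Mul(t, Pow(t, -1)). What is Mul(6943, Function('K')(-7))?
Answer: 6943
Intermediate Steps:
Function('K')(t) = 1
Mul(6943, Function('K')(-7)) = Mul(6943, 1) = 6943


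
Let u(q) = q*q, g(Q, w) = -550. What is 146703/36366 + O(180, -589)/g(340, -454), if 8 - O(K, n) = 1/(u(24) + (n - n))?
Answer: 701635943/174556800 ≈ 4.0195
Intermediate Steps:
u(q) = q²
O(K, n) = 4607/576 (O(K, n) = 8 - 1/(24² + (n - n)) = 8 - 1/(576 + 0) = 8 - 1/576 = 4607/576)
146703/36366 + O(180, -589)/g(340, -454) = 146703/36366 + (4607/576)/(-550) = 146703*(1/36366) + (4607/576)*(-1/550) = 48901/12122 - 4607/316800 = 701635943/174556800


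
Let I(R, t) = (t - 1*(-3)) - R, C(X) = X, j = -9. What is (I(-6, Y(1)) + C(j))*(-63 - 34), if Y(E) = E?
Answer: -97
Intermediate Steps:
I(R, t) = 3 + t - R (I(R, t) = (t + 3) - R = (3 + t) - R = 3 + t - R)
(I(-6, Y(1)) + C(j))*(-63 - 34) = ((3 + 1 - 1*(-6)) - 9)*(-63 - 34) = ((3 + 1 + 6) - 9)*(-97) = (10 - 9)*(-97) = 1*(-97) = -97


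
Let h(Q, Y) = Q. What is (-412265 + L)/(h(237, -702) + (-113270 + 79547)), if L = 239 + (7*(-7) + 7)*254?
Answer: 70449/5581 ≈ 12.623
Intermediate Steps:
L = -10429 (L = 239 + (-49 + 7)*254 = 239 - 42*254 = 239 - 10668 = -10429)
(-412265 + L)/(h(237, -702) + (-113270 + 79547)) = (-412265 - 10429)/(237 + (-113270 + 79547)) = -422694/(237 - 33723) = -422694/(-33486) = -422694*(-1/33486) = 70449/5581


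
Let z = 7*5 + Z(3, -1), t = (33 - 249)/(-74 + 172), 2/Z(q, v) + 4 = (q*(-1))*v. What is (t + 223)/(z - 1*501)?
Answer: -10819/22932 ≈ -0.47179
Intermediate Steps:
Z(q, v) = 2/(-4 - q*v) (Z(q, v) = 2/(-4 + (q*(-1))*v) = 2/(-4 + (-q)*v) = 2/(-4 - q*v))
t = -108/49 (t = -216/98 = -216*1/98 = -108/49 ≈ -2.2041)
z = 33 (z = 7*5 - 2/(4 + 3*(-1)) = 35 - 2/(4 - 3) = 35 - 2/1 = 35 - 2*1 = 35 - 2 = 33)
(t + 223)/(z - 1*501) = (-108/49 + 223)/(33 - 1*501) = 10819/(49*(33 - 501)) = (10819/49)/(-468) = (10819/49)*(-1/468) = -10819/22932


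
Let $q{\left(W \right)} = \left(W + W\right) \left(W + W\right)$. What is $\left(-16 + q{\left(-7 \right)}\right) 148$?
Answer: $26640$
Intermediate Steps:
$q{\left(W \right)} = 4 W^{2}$ ($q{\left(W \right)} = 2 W 2 W = 4 W^{2}$)
$\left(-16 + q{\left(-7 \right)}\right) 148 = \left(-16 + 4 \left(-7\right)^{2}\right) 148 = \left(-16 + 4 \cdot 49\right) 148 = \left(-16 + 196\right) 148 = 180 \cdot 148 = 26640$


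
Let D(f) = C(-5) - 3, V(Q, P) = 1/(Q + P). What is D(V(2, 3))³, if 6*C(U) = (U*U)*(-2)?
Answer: -39304/27 ≈ -1455.7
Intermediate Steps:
C(U) = -U²/3 (C(U) = ((U*U)*(-2))/6 = (U²*(-2))/6 = (-2*U²)/6 = -U²/3)
V(Q, P) = 1/(P + Q)
D(f) = -34/3 (D(f) = -⅓*(-5)² - 3 = -⅓*25 - 3 = -25/3 - 3 = -34/3)
D(V(2, 3))³ = (-34/3)³ = -39304/27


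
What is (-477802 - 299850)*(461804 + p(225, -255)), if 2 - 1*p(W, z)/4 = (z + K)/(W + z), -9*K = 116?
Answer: -48478668594296/135 ≈ -3.5910e+11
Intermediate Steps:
K = -116/9 (K = -1/9*116 = -116/9 ≈ -12.889)
p(W, z) = 8 - 4*(-116/9 + z)/(W + z) (p(W, z) = 8 - 4*(z - 116/9)/(W + z) = 8 - 4*(-116/9 + z)/(W + z))
(-477802 - 299850)*(461804 + p(225, -255)) = (-477802 - 299850)*(461804 + (464/9 + 4*(-255) + 8*225)/(225 - 255)) = -777652*(461804 + (464/9 - 1020 + 1800)/(-30)) = -777652*(461804 - 1/30*7484/9) = -777652*(461804 - 3742/135) = -777652*62339798/135 = -48478668594296/135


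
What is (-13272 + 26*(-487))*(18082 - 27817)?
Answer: 252467490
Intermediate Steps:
(-13272 + 26*(-487))*(18082 - 27817) = (-13272 - 12662)*(-9735) = -25934*(-9735) = 252467490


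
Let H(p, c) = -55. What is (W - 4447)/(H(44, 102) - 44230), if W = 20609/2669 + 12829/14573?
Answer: 172632988081/1722479999045 ≈ 0.10022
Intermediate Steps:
W = 334575558/38895337 (W = 20609*(1/2669) + 12829*(1/14573) = 20609/2669 + 12829/14573 = 334575558/38895337 ≈ 8.6019)
(W - 4447)/(H(44, 102) - 44230) = (334575558/38895337 - 4447)/(-55 - 44230) = -172632988081/38895337/(-44285) = -172632988081/38895337*(-1/44285) = 172632988081/1722479999045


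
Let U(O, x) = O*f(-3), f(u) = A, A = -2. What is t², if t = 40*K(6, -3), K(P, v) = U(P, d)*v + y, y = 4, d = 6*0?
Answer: 2560000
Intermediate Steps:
d = 0
f(u) = -2
U(O, x) = -2*O (U(O, x) = O*(-2) = -2*O)
K(P, v) = 4 - 2*P*v (K(P, v) = (-2*P)*v + 4 = -2*P*v + 4 = 4 - 2*P*v)
t = 1600 (t = 40*(4 - 2*6*(-3)) = 40*(4 + 36) = 40*40 = 1600)
t² = 1600² = 2560000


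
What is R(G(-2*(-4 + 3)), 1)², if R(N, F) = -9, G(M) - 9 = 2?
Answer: 81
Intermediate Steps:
G(M) = 11 (G(M) = 9 + 2 = 11)
R(G(-2*(-4 + 3)), 1)² = (-9)² = 81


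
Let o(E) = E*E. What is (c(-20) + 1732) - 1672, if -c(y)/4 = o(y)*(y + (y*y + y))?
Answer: -575940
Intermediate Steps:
o(E) = E**2
c(y) = -4*y**2*(y**2 + 2*y) (c(y) = -4*y**2*(y + (y*y + y)) = -4*y**2*(y + (y**2 + y)) = -4*y**2*(y + (y + y**2)) = -4*y**2*(y**2 + 2*y))
(c(-20) + 1732) - 1672 = (4*(-20)**3*(-2 - 1*(-20)) + 1732) - 1672 = (4*(-8000)*(-2 + 20) + 1732) - 1672 = (4*(-8000)*18 + 1732) - 1672 = (-576000 + 1732) - 1672 = -574268 - 1672 = -575940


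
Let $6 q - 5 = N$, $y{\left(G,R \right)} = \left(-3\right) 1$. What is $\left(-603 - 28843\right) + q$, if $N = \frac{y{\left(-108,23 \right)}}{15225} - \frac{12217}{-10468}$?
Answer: $- \frac{9385602551293}{318750600} \approx -29445.0$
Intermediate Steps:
$y{\left(G,R \right)} = -3$
$N = \frac{61990807}{53125100}$ ($N = - \frac{3}{15225} - \frac{12217}{-10468} = \left(-3\right) \frac{1}{15225} - - \frac{12217}{10468} = - \frac{1}{5075} + \frac{12217}{10468} = \frac{61990807}{53125100} \approx 1.1669$)
$q = \frac{327616307}{318750600}$ ($q = \frac{5}{6} + \frac{1}{6} \cdot \frac{61990807}{53125100} = \frac{5}{6} + \frac{61990807}{318750600} = \frac{327616307}{318750600} \approx 1.0278$)
$\left(-603 - 28843\right) + q = \left(-603 - 28843\right) + \frac{327616307}{318750600} = -29446 + \frac{327616307}{318750600} = - \frac{9385602551293}{318750600}$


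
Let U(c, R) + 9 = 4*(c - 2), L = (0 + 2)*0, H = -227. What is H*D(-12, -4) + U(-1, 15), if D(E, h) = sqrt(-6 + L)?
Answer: -21 - 227*I*sqrt(6) ≈ -21.0 - 556.03*I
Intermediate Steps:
L = 0 (L = 2*0 = 0)
U(c, R) = -17 + 4*c (U(c, R) = -9 + 4*(c - 2) = -9 + 4*(-2 + c) = -9 + (-8 + 4*c) = -17 + 4*c)
D(E, h) = I*sqrt(6) (D(E, h) = sqrt(-6 + 0) = sqrt(-6) = I*sqrt(6))
H*D(-12, -4) + U(-1, 15) = -227*I*sqrt(6) + (-17 + 4*(-1)) = -227*I*sqrt(6) + (-17 - 4) = -227*I*sqrt(6) - 21 = -21 - 227*I*sqrt(6)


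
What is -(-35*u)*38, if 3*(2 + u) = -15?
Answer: -9310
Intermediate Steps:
u = -7 (u = -2 + (⅓)*(-15) = -2 - 5 = -7)
-(-35*u)*38 = -(-35*(-7))*38 = -245*38 = -1*9310 = -9310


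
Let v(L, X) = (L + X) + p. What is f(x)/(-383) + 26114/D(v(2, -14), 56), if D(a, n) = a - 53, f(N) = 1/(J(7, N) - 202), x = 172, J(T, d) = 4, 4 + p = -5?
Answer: -990164501/2805858 ≈ -352.89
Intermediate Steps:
p = -9 (p = -4 - 5 = -9)
v(L, X) = -9 + L + X (v(L, X) = (L + X) - 9 = -9 + L + X)
f(N) = -1/198 (f(N) = 1/(4 - 202) = 1/(-198) = -1/198)
D(a, n) = -53 + a
f(x)/(-383) + 26114/D(v(2, -14), 56) = -1/198/(-383) + 26114/(-53 + (-9 + 2 - 14)) = -1/198*(-1/383) + 26114/(-53 - 21) = 1/75834 + 26114/(-74) = 1/75834 + 26114*(-1/74) = 1/75834 - 13057/37 = -990164501/2805858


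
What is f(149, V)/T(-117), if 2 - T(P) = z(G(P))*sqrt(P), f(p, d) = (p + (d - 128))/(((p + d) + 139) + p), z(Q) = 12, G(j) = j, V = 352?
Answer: 373/6648114 + 1119*I*sqrt(13)/1108019 ≈ 5.6106e-5 + 0.0036413*I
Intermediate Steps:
f(p, d) = (-128 + d + p)/(139 + d + 2*p) (f(p, d) = (p + (-128 + d))/(((d + p) + 139) + p) = (-128 + d + p)/((139 + d + p) + p) = (-128 + d + p)/(139 + d + 2*p))
T(P) = 2 - 12*sqrt(P)
f(149, V)/T(-117) = ((-128 + 352 + 149)/(139 + 352 + 2*149))/(2 - 36*I*sqrt(13)) = (373/(139 + 352 + 298))/(2 - 36*I*sqrt(13)) = (373/789)/(2 - 36*I*sqrt(13)) = ((1/789)*373)/(2 - 36*I*sqrt(13)) = 373/(789*(2 - 36*I*sqrt(13)))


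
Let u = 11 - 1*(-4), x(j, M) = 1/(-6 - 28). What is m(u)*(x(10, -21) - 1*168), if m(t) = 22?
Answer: -62843/17 ≈ -3696.6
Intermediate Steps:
x(j, M) = -1/34 (x(j, M) = 1/(-34) = -1/34)
u = 15 (u = 11 + 4 = 15)
m(u)*(x(10, -21) - 1*168) = 22*(-1/34 - 1*168) = 22*(-1/34 - 168) = 22*(-5713/34) = -62843/17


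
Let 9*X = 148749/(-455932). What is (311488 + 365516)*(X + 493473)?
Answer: 38079802006050725/113983 ≈ 3.3408e+11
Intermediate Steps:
X = -49583/1367796 (X = (148749/(-455932))/9 = (148749*(-1/455932))/9 = (1/9)*(-148749/455932) = -49583/1367796 ≈ -0.036250)
(311488 + 365516)*(X + 493473) = (311488 + 365516)*(-49583/1367796 + 493473) = 677004*(674970345925/1367796) = 38079802006050725/113983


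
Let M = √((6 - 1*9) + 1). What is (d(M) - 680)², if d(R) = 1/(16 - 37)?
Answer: 203946961/441 ≈ 4.6247e+5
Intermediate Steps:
M = I*√2 (M = √((6 - 9) + 1) = √(-3 + 1) = √(-2) = I*√2 ≈ 1.4142*I)
d(R) = -1/21 (d(R) = 1/(-21) = -1/21)
(d(M) - 680)² = (-1/21 - 680)² = (-14281/21)² = 203946961/441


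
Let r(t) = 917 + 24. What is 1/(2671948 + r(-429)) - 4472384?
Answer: -11954185997375/2672889 ≈ -4.4724e+6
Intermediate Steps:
r(t) = 941
1/(2671948 + r(-429)) - 4472384 = 1/(2671948 + 941) - 4472384 = 1/2672889 - 4472384 = -11954185997375/2672889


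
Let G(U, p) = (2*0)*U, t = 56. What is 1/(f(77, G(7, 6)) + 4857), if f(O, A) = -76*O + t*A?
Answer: -1/995 ≈ -0.0010050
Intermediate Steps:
G(U, p) = 0 (G(U, p) = 0*U = 0)
f(O, A) = -76*O + 56*A
1/(f(77, G(7, 6)) + 4857) = 1/((-76*77 + 56*0) + 4857) = 1/((-5852 + 0) + 4857) = 1/(-5852 + 4857) = 1/(-995) = -1/995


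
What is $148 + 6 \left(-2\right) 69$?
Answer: $-680$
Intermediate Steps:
$148 + 6 \left(-2\right) 69 = 148 - 828 = -680$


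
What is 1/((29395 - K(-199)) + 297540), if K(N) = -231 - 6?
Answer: 1/327172 ≈ 3.0565e-6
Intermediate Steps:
K(N) = -237
1/((29395 - K(-199)) + 297540) = 1/((29395 - 1*(-237)) + 297540) = 1/((29395 + 237) + 297540) = 1/(29632 + 297540) = 1/327172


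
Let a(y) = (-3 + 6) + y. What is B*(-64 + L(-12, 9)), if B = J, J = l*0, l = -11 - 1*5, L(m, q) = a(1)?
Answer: 0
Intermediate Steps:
a(y) = 3 + y
L(m, q) = 4 (L(m, q) = 3 + 1 = 4)
l = -16 (l = -11 - 5 = -16)
J = 0 (J = -16*0 = 0)
B = 0
B*(-64 + L(-12, 9)) = 0*(-64 + 4) = 0*(-60) = 0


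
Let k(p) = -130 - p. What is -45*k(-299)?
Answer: -7605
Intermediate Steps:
-45*k(-299) = -45*(-130 - 1*(-299)) = -45*(-130 + 299) = -45*169 = -7605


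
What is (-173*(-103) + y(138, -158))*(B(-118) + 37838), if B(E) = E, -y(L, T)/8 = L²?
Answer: -5074584760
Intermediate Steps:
y(L, T) = -8*L²
(-173*(-103) + y(138, -158))*(B(-118) + 37838) = (-173*(-103) - 8*138²)*(-118 + 37838) = (17819 - 8*19044)*37720 = (17819 - 152352)*37720 = -134533*37720 = -5074584760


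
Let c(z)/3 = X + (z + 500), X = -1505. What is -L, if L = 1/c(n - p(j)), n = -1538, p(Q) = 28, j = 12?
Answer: 1/7713 ≈ 0.00012965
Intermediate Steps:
c(z) = -3015 + 3*z (c(z) = 3*(-1505 + (z + 500)) = 3*(-1505 + (500 + z)) = 3*(-1005 + z) = -3015 + 3*z)
L = -1/7713 (L = 1/(-3015 + 3*(-1538 - 1*28)) = 1/(-3015 + 3*(-1538 - 28)) = 1/(-3015 + 3*(-1566)) = 1/(-3015 - 4698) = 1/(-7713) = -1/7713 ≈ -0.00012965)
-L = -1*(-1/7713) = 1/7713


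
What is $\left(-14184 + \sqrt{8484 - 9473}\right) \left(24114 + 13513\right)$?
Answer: $-533701368 + 37627 i \sqrt{989} \approx -5.337 \cdot 10^{8} + 1.1833 \cdot 10^{6} i$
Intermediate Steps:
$\left(-14184 + \sqrt{8484 - 9473}\right) \left(24114 + 13513\right) = \left(-14184 + \sqrt{-989}\right) 37627 = \left(-14184 + i \sqrt{989}\right) 37627 = -533701368 + 37627 i \sqrt{989}$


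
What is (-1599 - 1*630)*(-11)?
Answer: 24519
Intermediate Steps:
(-1599 - 1*630)*(-11) = (-1599 - 630)*(-11) = -2229*(-11) = 24519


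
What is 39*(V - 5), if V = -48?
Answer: -2067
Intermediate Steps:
39*(V - 5) = 39*(-48 - 5) = 39*(-53) = -2067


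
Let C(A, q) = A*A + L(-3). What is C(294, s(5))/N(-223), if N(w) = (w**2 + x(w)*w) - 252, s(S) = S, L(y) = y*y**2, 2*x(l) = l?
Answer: 57606/49561 ≈ 1.1623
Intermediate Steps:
x(l) = l/2
L(y) = y**3
C(A, q) = -27 + A**2 (C(A, q) = A*A + (-3)**3 = A**2 - 27 = -27 + A**2)
N(w) = -252 + 3*w**2/2 (N(w) = (w**2 + (w/2)*w) - 252 = (w**2 + w**2/2) - 252 = 3*w**2/2 - 252 = -252 + 3*w**2/2)
C(294, s(5))/N(-223) = (-27 + 294**2)/(-252 + (3/2)*(-223)**2) = (-27 + 86436)/(-252 + (3/2)*49729) = 86409/(-252 + 149187/2) = 86409/(148683/2) = 86409*(2/148683) = 57606/49561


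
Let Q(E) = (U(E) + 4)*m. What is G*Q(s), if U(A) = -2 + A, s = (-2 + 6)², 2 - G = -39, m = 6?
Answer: 4428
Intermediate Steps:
G = 41 (G = 2 - 1*(-39) = 2 + 39 = 41)
s = 16 (s = 4² = 16)
Q(E) = 12 + 6*E (Q(E) = ((-2 + E) + 4)*6 = (2 + E)*6 = 12 + 6*E)
G*Q(s) = 41*(12 + 6*16) = 41*(12 + 96) = 41*108 = 4428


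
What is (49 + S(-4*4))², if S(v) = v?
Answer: 1089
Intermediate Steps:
(49 + S(-4*4))² = (49 - 4*4)² = (49 - 16)² = 33² = 1089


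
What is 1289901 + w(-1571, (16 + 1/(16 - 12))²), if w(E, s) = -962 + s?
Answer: 20627249/16 ≈ 1.2892e+6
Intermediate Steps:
1289901 + w(-1571, (16 + 1/(16 - 12))²) = 1289901 + (-962 + (16 + 1/(16 - 12))²) = 1289901 + (-962 + (16 + 1/4)²) = 1289901 + (-962 + (16 + ¼)²) = 1289901 + (-962 + (65/4)²) = 1289901 + (-962 + 4225/16) = 1289901 - 11167/16 = 20627249/16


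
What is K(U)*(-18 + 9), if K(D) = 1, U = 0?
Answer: -9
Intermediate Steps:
K(U)*(-18 + 9) = 1*(-18 + 9) = 1*(-9) = -9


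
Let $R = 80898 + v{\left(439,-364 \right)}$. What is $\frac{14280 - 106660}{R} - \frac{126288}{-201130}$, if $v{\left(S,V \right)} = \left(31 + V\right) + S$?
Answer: $- \frac{1043819531}{2036541815} \approx -0.51254$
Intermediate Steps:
$v{\left(S,V \right)} = 31 + S + V$
$R = 81004$ ($R = 80898 + \left(31 + 439 - 364\right) = 80898 + 106 = 81004$)
$\frac{14280 - 106660}{R} - \frac{126288}{-201130} = \frac{14280 - 106660}{81004} - \frac{126288}{-201130} = \left(14280 - 106660\right) \frac{1}{81004} - - \frac{63144}{100565} = \left(-92380\right) \frac{1}{81004} + \frac{63144}{100565} = - \frac{23095}{20251} + \frac{63144}{100565} = - \frac{1043819531}{2036541815}$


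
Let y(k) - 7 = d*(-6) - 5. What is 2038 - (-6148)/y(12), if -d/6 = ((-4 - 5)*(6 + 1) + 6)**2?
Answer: 119191428/58483 ≈ 2038.1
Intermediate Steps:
d = -19494 (d = -6*((-4 - 5)*(6 + 1) + 6)**2 = -6*(-9*7 + 6)**2 = -6*(-63 + 6)**2 = -6*(-57)**2 = -6*3249 = -19494)
y(k) = 116966 (y(k) = 7 + (-19494*(-6) - 5) = 7 + (116964 - 5) = 7 + 116959 = 116966)
2038 - (-6148)/y(12) = 2038 - (-6148)/116966 = 2038 - 1*(-3074/58483) = 2038 + 3074/58483 = 119191428/58483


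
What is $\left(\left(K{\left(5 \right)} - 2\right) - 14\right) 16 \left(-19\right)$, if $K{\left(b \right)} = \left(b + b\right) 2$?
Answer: $-1216$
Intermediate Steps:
$K{\left(b \right)} = 4 b$ ($K{\left(b \right)} = 2 b 2 = 4 b$)
$\left(\left(K{\left(5 \right)} - 2\right) - 14\right) 16 \left(-19\right) = \left(\left(4 \cdot 5 - 2\right) - 14\right) 16 \left(-19\right) = \left(\left(20 - 2\right) - 14\right) 16 \left(-19\right) = \left(18 - 14\right) 16 \left(-19\right) = 4 \cdot 16 \left(-19\right) = 64 \left(-19\right) = -1216$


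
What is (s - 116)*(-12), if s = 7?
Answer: 1308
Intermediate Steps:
(s - 116)*(-12) = (7 - 116)*(-12) = -109*(-12) = 1308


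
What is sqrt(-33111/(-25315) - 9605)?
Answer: 2*I*sqrt(1538629650290)/25315 ≈ 97.998*I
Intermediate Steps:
sqrt(-33111/(-25315) - 9605) = sqrt(-33111*(-1/25315) - 9605) = sqrt(33111/25315 - 9605) = sqrt(-243117464/25315) = 2*I*sqrt(1538629650290)/25315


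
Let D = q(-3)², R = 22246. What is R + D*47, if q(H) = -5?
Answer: 23421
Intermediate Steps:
D = 25 (D = (-5)² = 25)
R + D*47 = 22246 + 25*47 = 22246 + 1175 = 23421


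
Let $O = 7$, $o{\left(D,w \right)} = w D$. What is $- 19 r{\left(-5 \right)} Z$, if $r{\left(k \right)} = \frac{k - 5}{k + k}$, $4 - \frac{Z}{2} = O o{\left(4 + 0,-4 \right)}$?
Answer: $-4408$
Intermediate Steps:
$o{\left(D,w \right)} = D w$
$Z = 232$ ($Z = 8 - 2 \cdot 7 \left(4 + 0\right) \left(-4\right) = 8 - 2 \cdot 7 \cdot 4 \left(-4\right) = 8 - 2 \cdot 7 \left(-16\right) = 8 - -224 = 8 + 224 = 232$)
$r{\left(k \right)} = \frac{-5 + k}{2 k}$
$- 19 r{\left(-5 \right)} Z = - 19 \frac{-5 - 5}{2 \left(-5\right)} 232 = - 19 \cdot \frac{1}{2} \left(- \frac{1}{5}\right) \left(-10\right) 232 = \left(-19\right) 1 \cdot 232 = \left(-19\right) 232 = -4408$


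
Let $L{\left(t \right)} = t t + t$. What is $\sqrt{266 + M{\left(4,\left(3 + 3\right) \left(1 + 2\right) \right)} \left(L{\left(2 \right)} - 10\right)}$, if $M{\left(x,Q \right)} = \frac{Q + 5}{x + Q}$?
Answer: $\frac{24 \sqrt{55}}{11} \approx 16.181$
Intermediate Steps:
$L{\left(t \right)} = t + t^{2}$ ($L{\left(t \right)} = t^{2} + t = t + t^{2}$)
$M{\left(x,Q \right)} = \frac{5 + Q}{Q + x}$
$\sqrt{266 + M{\left(4,\left(3 + 3\right) \left(1 + 2\right) \right)} \left(L{\left(2 \right)} - 10\right)} = \sqrt{266 + \frac{5 + \left(3 + 3\right) \left(1 + 2\right)}{\left(3 + 3\right) \left(1 + 2\right) + 4} \left(2 \left(1 + 2\right) - 10\right)} = \sqrt{266 + \frac{5 + 6 \cdot 3}{6 \cdot 3 + 4} \left(2 \cdot 3 - 10\right)} = \sqrt{266 + \frac{5 + 18}{18 + 4} \left(6 - 10\right)} = \sqrt{266 + \frac{1}{22} \cdot 23 \left(-4\right)} = \sqrt{266 + \frac{23}{22} \left(-4\right)} = \sqrt{266 - \frac{46}{11}} = \sqrt{\frac{2880}{11}} = \frac{24 \sqrt{55}}{11}$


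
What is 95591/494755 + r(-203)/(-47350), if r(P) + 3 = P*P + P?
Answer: -3152041083/4685329850 ≈ -0.67275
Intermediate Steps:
r(P) = -3 + P + P**2 (r(P) = -3 + (P*P + P) = -3 + (P**2 + P) = -3 + (P + P**2) = -3 + P + P**2)
95591/494755 + r(-203)/(-47350) = 95591/494755 + (-3 - 203 + (-203)**2)/(-47350) = 95591*(1/494755) + (-3 - 203 + 41209)*(-1/47350) = 95591/494755 + 41003*(-1/47350) = 95591/494755 - 41003/47350 = -3152041083/4685329850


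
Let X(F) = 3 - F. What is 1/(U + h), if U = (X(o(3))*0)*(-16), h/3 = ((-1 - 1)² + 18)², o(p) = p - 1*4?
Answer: 1/1452 ≈ 0.00068871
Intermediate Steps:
o(p) = -4 + p (o(p) = p - 4 = -4 + p)
h = 1452 (h = 3*((-1 - 1)² + 18)² = 3*((-2)² + 18)² = 3*(4 + 18)² = 3*22² = 3*484 = 1452)
U = 0 (U = ((3 - (-4 + 3))*0)*(-16) = ((3 - 1*(-1))*0)*(-16) = ((3 + 1)*0)*(-16) = (4*0)*(-16) = 0*(-16) = 0)
1/(U + h) = 1/(0 + 1452) = 1/1452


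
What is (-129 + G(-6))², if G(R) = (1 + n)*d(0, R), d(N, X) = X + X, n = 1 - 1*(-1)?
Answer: 27225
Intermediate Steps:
n = 2 (n = 1 + 1 = 2)
d(N, X) = 2*X
G(R) = 6*R (G(R) = (1 + 2)*(2*R) = 3*(2*R) = 6*R)
(-129 + G(-6))² = (-129 + 6*(-6))² = (-129 - 36)² = (-165)² = 27225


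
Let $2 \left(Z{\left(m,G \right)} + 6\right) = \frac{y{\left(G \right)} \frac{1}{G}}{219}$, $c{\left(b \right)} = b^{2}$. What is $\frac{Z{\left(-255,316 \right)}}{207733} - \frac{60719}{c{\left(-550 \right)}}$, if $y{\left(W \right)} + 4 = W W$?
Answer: $- \frac{72750340489459}{362393853827500} \approx -0.20075$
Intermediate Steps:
$y{\left(W \right)} = -4 + W^{2}$ ($y{\left(W \right)} = -4 + W W = -4 + W^{2}$)
$Z{\left(m,G \right)} = -6 + \frac{-4 + G^{2}}{438 G}$ ($Z{\left(m,G \right)} = -6 + \frac{\frac{-4 + G^{2}}{G} \frac{1}{219}}{2} = -6 + \frac{\frac{1}{219} \frac{1}{G} \left(-4 + G^{2}\right)}{2} = -6 + \frac{-4 + G^{2}}{438 G}$)
$\frac{Z{\left(-255,316 \right)}}{207733} - \frac{60719}{c{\left(-550 \right)}} = \frac{-6 - \frac{2}{219 \cdot 316} + \frac{1}{438} \cdot 316}{207733} - \frac{60719}{\left(-550\right)^{2}} = \left(-6 - \frac{1}{34602} + \frac{158}{219}\right) \frac{1}{207733} - \frac{60719}{302500} = \left(- \frac{60883}{11534}\right) \frac{1}{207733} - \frac{60719}{302500} = - \frac{60883}{2395992422} - \frac{60719}{302500} = - \frac{72750340489459}{362393853827500}$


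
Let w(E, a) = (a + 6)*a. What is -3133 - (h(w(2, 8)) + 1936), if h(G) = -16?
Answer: -5053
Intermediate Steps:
w(E, a) = a*(6 + a) (w(E, a) = (6 + a)*a = a*(6 + a))
-3133 - (h(w(2, 8)) + 1936) = -3133 - (-16 + 1936) = -3133 - 1*1920 = -3133 - 1920 = -5053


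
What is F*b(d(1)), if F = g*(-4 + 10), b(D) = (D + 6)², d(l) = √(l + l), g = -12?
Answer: -2736 - 864*√2 ≈ -3957.9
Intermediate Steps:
d(l) = √2*√l (d(l) = √(2*l) = √2*√l)
b(D) = (6 + D)²
F = -72 (F = -12*(-4 + 10) = -12*6 = -72)
F*b(d(1)) = -72*(6 + √2*√1)² = -72*(6 + √2*1)² = -72*(6 + √2)²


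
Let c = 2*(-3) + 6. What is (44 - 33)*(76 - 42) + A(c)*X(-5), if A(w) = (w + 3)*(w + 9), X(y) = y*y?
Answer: 1049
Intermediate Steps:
X(y) = y²
c = 0 (c = -6 + 6 = 0)
A(w) = (3 + w)*(9 + w)
(44 - 33)*(76 - 42) + A(c)*X(-5) = (44 - 33)*(76 - 42) + (27 + 0² + 12*0)*(-5)² = 11*34 + (27 + 0 + 0)*25 = 374 + 27*25 = 374 + 675 = 1049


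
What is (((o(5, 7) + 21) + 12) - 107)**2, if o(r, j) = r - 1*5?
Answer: 5476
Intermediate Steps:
o(r, j) = -5 + r (o(r, j) = r - 5 = -5 + r)
(((o(5, 7) + 21) + 12) - 107)**2 = ((((-5 + 5) + 21) + 12) - 107)**2 = (((0 + 21) + 12) - 107)**2 = ((21 + 12) - 107)**2 = (33 - 107)**2 = (-74)**2 = 5476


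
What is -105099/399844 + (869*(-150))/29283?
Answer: -18399093139/3902877284 ≈ -4.7142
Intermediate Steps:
-105099/399844 + (869*(-150))/29283 = -105099*1/399844 - 130350*1/29283 = -105099/399844 - 43450/9761 = -18399093139/3902877284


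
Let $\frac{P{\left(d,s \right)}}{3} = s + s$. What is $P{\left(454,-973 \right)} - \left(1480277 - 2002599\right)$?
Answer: $516484$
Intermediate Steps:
$P{\left(d,s \right)} = 6 s$ ($P{\left(d,s \right)} = 3 \left(s + s\right) = 3 \cdot 2 s = 6 s$)
$P{\left(454,-973 \right)} - \left(1480277 - 2002599\right) = 6 \left(-973\right) - \left(1480277 - 2002599\right) = -5838 - \left(1480277 - 2002599\right) = -5838 - -522322 = -5838 + 522322 = 516484$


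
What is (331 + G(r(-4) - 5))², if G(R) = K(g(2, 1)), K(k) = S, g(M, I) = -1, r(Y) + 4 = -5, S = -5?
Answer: 106276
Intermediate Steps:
r(Y) = -9 (r(Y) = -4 - 5 = -9)
K(k) = -5
G(R) = -5
(331 + G(r(-4) - 5))² = (331 - 5)² = 326² = 106276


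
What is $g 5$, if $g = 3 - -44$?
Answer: $235$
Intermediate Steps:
$g = 47$ ($g = 3 + 44 = 47$)
$g 5 = 47 \cdot 5 = 235$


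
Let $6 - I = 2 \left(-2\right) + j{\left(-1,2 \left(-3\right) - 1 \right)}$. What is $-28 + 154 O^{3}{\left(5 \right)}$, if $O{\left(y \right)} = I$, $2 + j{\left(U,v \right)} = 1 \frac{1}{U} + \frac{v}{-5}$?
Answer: $\frac{30043748}{125} \approx 2.4035 \cdot 10^{5}$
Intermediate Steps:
$j{\left(U,v \right)} = -2 + \frac{1}{U} - \frac{v}{5}$ ($j{\left(U,v \right)} = -2 + \left(1 \frac{1}{U} + \frac{v}{-5}\right) = -2 + \left(\frac{1}{U} + v \left(- \frac{1}{5}\right)\right) = -2 - \left(- \frac{1}{U} + \frac{v}{5}\right) = -2 + \frac{1}{U} - \frac{v}{5}$)
$I = \frac{58}{5}$ ($I = 6 - \left(2 \left(-2\right) - \left(2 + 1 + \frac{2 \left(-3\right) - 1}{5}\right)\right) = 6 - \left(-4 - \left(3 + \frac{-6 - 1}{5}\right)\right) = 6 - \left(-4 - \frac{8}{5}\right) = 6 - - \frac{28}{5} = 6 + \frac{28}{5} = \frac{58}{5} \approx 11.6$)
$O{\left(y \right)} = \frac{58}{5}$
$-28 + 154 O^{3}{\left(5 \right)} = -28 + 154 \left(\frac{58}{5}\right)^{3} = -28 + 154 \cdot \frac{195112}{125} = -28 + \frac{30047248}{125} = \frac{30043748}{125}$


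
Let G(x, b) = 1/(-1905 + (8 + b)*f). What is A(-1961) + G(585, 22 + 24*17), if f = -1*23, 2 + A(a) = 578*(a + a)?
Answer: -27155410723/11979 ≈ -2.2669e+6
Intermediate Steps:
A(a) = -2 + 1156*a (A(a) = -2 + 578*(a + a) = -2 + 578*(2*a) = -2 + 1156*a)
f = -23
G(x, b) = 1/(-2089 - 23*b) (G(x, b) = 1/(-1905 + (8 + b)*(-23)) = 1/(-1905 + (-184 - 23*b)) = 1/(-2089 - 23*b))
A(-1961) + G(585, 22 + 24*17) = (-2 + 1156*(-1961)) + 1/(-2089 - 23*(22 + 24*17)) = (-2 - 2266916) + 1/(-2089 - 23*(22 + 408)) = -2266918 + 1/(-2089 - 23*430) = -2266918 + 1/(-2089 - 9890) = -2266918 + 1/(-11979) = -2266918 - 1/11979 = -27155410723/11979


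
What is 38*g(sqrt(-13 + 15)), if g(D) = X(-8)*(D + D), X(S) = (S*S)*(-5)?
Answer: -24320*sqrt(2) ≈ -34394.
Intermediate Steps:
X(S) = -5*S**2 (X(S) = S**2*(-5) = -5*S**2)
g(D) = -640*D (g(D) = (-5*(-8)**2)*(D + D) = (-5*64)*(2*D) = -640*D)
38*g(sqrt(-13 + 15)) = 38*(-640*sqrt(-13 + 15)) = 38*(-640*sqrt(2)) = -24320*sqrt(2)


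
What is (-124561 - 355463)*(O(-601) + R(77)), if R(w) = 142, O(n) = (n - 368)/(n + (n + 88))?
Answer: -38199589884/557 ≈ -6.8581e+7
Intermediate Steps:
O(n) = (-368 + n)/(88 + 2*n) (O(n) = (-368 + n)/(n + (88 + n)) = (-368 + n)/(88 + 2*n))
(-124561 - 355463)*(O(-601) + R(77)) = (-124561 - 355463)*((-368 - 601)/(2*(44 - 601)) + 142) = -480024*((½)*(-969)/(-557) + 142) = -480024*((½)*(-1/557)*(-969) + 142) = -480024*(969/1114 + 142) = -480024*159157/1114 = -38199589884/557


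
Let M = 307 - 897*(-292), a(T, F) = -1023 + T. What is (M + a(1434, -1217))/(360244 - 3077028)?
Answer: -131321/1358392 ≈ -0.096674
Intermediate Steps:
M = 262231 (M = 307 + 261924 = 262231)
(M + a(1434, -1217))/(360244 - 3077028) = (262231 + (-1023 + 1434))/(360244 - 3077028) = (262231 + 411)/(-2716784) = 262642*(-1/2716784) = -131321/1358392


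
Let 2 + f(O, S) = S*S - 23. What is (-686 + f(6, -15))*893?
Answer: -433998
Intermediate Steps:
f(O, S) = -25 + S² (f(O, S) = -2 + (S*S - 23) = -2 + (S² - 23) = -2 + (-23 + S²) = -25 + S²)
(-686 + f(6, -15))*893 = (-686 + (-25 + (-15)²))*893 = (-686 + (-25 + 225))*893 = (-686 + 200)*893 = -486*893 = -433998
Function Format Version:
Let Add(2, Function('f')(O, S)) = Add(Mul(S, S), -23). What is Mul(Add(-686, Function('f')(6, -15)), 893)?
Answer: -433998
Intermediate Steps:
Function('f')(O, S) = Add(-25, Pow(S, 2)) (Function('f')(O, S) = Add(-2, Add(Mul(S, S), -23)) = Add(-2, Add(Pow(S, 2), -23)) = Add(-2, Add(-23, Pow(S, 2))) = Add(-25, Pow(S, 2)))
Mul(Add(-686, Function('f')(6, -15)), 893) = Mul(Add(-686, Add(-25, Pow(-15, 2))), 893) = Mul(Add(-686, Add(-25, 225)), 893) = Mul(Add(-686, 200), 893) = Mul(-486, 893) = -433998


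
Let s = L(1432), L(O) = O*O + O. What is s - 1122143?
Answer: 929913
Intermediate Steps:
L(O) = O + O² (L(O) = O² + O = O + O²)
s = 2052056 (s = 1432*(1 + 1432) = 1432*1433 = 2052056)
s - 1122143 = 2052056 - 1122143 = 929913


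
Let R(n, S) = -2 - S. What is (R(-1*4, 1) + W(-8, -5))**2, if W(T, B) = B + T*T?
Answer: 3136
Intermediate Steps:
W(T, B) = B + T**2
(R(-1*4, 1) + W(-8, -5))**2 = ((-2 - 1*1) + (-5 + (-8)**2))**2 = ((-2 - 1) + (-5 + 64))**2 = (-3 + 59)**2 = 56**2 = 3136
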